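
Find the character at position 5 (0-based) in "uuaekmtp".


Input string: 'uuaekmtp'
Operation: get character at index 5
Index mapping: s[0]='u', s[1]='u', s[2]='a', s[3]='e', s[4]='k', s[5]='m'
Result: 'm'


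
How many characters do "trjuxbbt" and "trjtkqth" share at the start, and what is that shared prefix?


String 1: 'trjuxbbt'
String 2: 'trjtkqth'
Compare position by position:
pos 0: 't' vs 't' match
pos 1: 'r' vs 'r' match
pos 2: 'j' vs 'j' match
pos 3: 'u' vs 't' differ -> stop
Longest common prefix: "trj" (length 3)


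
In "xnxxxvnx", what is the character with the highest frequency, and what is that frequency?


Input: 'xnxxxvnx'
Operation: tally each character
Counts: 'n':2, 'v':1, 'x':5
Maximum: 'x' appears 5 times


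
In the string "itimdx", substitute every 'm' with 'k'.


Input string: 'itimdx'
Operation: replace 'm' with 'k'
Positions of 'm': 3
After replacement: itikdx


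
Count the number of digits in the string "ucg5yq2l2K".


Input string: 'ucg5yq2l2K'
Operation: count digit characters (0-9)
Scan: 'u', 'c', 'g', '5'(digit), 'y', 'q', '2'(digit), 'l', '2'(digit), 'K'
Digits found: 3
Result: 3


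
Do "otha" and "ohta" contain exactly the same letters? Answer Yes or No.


String 1: 'otha' -> sorted: 'ahot'
String 2: 'ohta' -> sorted: 'ahot'
Compare sorted forms: 'ahot' == 'ahot'
Anagram: Yes


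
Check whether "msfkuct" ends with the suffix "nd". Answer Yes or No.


Input string: 'msfkuct'
Suffix to check: 'nd'
Last 2 characters of input: 'ct'
Match: False
Result: No


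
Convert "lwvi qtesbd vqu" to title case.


Input string: 'lwvi qtesbd vqu'
Operation: capitalize first letter of each word
Word transformations: 'lwvi'->'Lwvi', 'qtesbd'->'Qtesbd', 'vqu'->'Vqu'
Result: Lwvi Qtesbd Vqu


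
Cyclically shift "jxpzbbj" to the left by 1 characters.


Input: 'jxpzbbj', shift = 1
Operation: split at index 1 and swap parts
Front part s[0:1] = 'j'
Back part s[1:] = 'xpzbbj'
Rotated = back + front = 'xpzbbj' + 'j'
Result: xpzbbjj


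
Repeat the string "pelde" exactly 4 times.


Input string: 'pelde'
Operation: repeat 4 times
Concatenation: 'pelde' + 'pelde' + 'pelde' + 'pelde'
Result: peldepeldepeldepelde


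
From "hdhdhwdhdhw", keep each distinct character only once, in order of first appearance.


Input: 'hdhdhwdhdhw'
Operation: keep first occurrence of each character
Scan: s[0]='h' new -> keep; s[1]='d' new -> keep; s[2]='h' seen -> skip; s[3]='d' seen -> skip; s[4]='h' seen -> skip; s[5]='w' new -> keep; s[6]='d' seen -> skip; s[7]='h' seen -> skip; s[8]='d' seen -> skip; s[9]='h' seen -> skip; s[10]='w' seen -> skip
Result: hdw


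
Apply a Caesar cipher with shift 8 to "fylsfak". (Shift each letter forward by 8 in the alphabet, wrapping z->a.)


Input: 'fylsfak', shift = 8
Operation: for each letter, (position + 8) mod 26
Mapping: 'f'(5+8=13)->'n', 'y'(24+8=32, 32 mod 26=6)->'g', 'l'(11+8=19)->'t', 's'(18+8=26, 26 mod 26=0)->'a', 'f'(5+8=13)->'n', 'a'(0+8=8)->'i', 'k'(10+8=18)->'s'
Result: ngtanis


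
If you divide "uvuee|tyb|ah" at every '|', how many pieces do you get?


Input string: 'uvuee|tyb|ah'
Delimiter: '|'
Split result: 'uvuee', 'tyb', 'ah'
Number of parts: 3


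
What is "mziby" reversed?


Input string: 'mziby'
Operation: reverse character order
Original order: 'm' -> 'z' -> 'i' -> 'b' -> 'y'
Reversed order: 'y' -> 'b' -> 'i' -> 'z' -> 'm'
Result: ybizm


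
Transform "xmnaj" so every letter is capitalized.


Input string: 'xmnaj'
Operation: convert each letter to uppercase
Mapping: 'x'->'X', 'm'->'M', 'n'->'N', 'a'->'A', 'j'->'J'
Result: XMNAJ


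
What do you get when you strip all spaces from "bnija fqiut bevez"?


Input string: 'bnija fqiut bevez'
Operation: remove all spaces
Words: 'bnija', 'fqiut', 'bevez'
Join without spaces: bnijafqiutbevez


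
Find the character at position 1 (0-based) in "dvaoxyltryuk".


Input string: 'dvaoxyltryuk'
Operation: get character at index 1
Index mapping: s[0]='d', s[1]='v'
Result: 'v'


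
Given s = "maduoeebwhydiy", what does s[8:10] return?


Input string: 'maduoeebwhydiy'
Operation: slice [8:10]
Extract characters: s[8]='w', s[9]='h'
Result: wh


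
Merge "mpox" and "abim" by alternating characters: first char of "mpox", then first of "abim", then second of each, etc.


String 1: 'mpox'
String 2: 'abim'
Operation: alternate characters
Pairs: 'm'+'a', 'p'+'b', 'o'+'i', 'x'+'m'
Result: mapboixm


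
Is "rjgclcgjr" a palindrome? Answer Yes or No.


Input string: 'rjgclcgjr'
Reversed: 'rjgclcgjr'
Compare pairs: s[0]='r' vs s[8]='r' (match), s[1]='j' vs s[7]='j' (match), s[2]='g' vs s[6]='g' (match), s[3]='c' vs s[5]='c' (match)
Palindrome: Yes


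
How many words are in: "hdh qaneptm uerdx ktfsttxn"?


Input string: 'hdh qaneptm uerdx ktfsttxn'
Operation: split by spaces
Words found: 'hdh', 'qaneptm', 'uerdx', 'ktfsttxn'
Word count: 4


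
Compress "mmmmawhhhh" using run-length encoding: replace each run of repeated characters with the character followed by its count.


Input: 'mmmmawhhhh'
Operation: identify consecutive runs
Runs: 'mmmm' -> m4, 'a' -> a1, 'w' -> w1, 'hhhh' -> h4
Encoded: m4a1w1h4


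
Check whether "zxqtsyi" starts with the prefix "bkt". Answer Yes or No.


Input string: 'zxqtsyi'
Prefix to check: 'bkt'
First 3 characters of input: 'zxq'
Match: False
Result: No


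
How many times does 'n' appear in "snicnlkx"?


Input string: 'snicnlkx'
Target character: 'n'
Scan each position: s[1]='n', s[4]='n'
Matches found at indices: 1, 4
Total: 2


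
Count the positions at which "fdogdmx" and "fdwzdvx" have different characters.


String 1: 'fdogdmx'
String 2: 'fdwzdvx'
Compare each position: pos 0: 'f'=='f', pos 1: 'd'=='d', pos 2: 'o'!='w', pos 3: 'g'!='z', pos 4: 'd'=='d', pos 5: 'm'!='v', pos 6: 'x'=='x'
Differing positions: 3
Hamming distance: 3


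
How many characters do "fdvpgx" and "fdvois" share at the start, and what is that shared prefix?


String 1: 'fdvpgx'
String 2: 'fdvois'
Compare position by position:
pos 0: 'f' vs 'f' match
pos 1: 'd' vs 'd' match
pos 2: 'v' vs 'v' match
pos 3: 'p' vs 'o' differ -> stop
Longest common prefix: "fdv" (length 3)


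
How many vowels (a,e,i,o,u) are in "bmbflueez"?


Input string: 'bmbflueez'
Operation: count vowels (a, e, i, o, u)
Scan: s[0]='b', s[1]='m', s[2]='b', s[3]='f', s[4]='l', s[5]='u' (vowel), s[6]='e' (vowel), s[7]='e' (vowel), s[8]='z'
Vowels found: 3
Result: 3


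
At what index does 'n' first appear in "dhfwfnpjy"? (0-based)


Input string: 'dhfwfnpjy'
Target: 'n'
Scanning left to right: s[0]='d', s[1]='h', s[2]='f', s[3]='w', s[4]='f', s[5]='n'
First match at index: 5


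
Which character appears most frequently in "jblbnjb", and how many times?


Input: 'jblbnjb'
Operation: tally each character
Counts: 'b':3, 'j':2, 'l':1, 'n':1
Maximum: 'b' appears 3 times


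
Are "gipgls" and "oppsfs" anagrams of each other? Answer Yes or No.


String 1: 'gipgls' -> sorted: 'ggilps'
String 2: 'oppsfs' -> sorted: 'foppss'
Compare sorted forms: 'ggilps' != 'foppss'
Anagram: No


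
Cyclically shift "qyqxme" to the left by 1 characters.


Input: 'qyqxme', shift = 1
Operation: split at index 1 and swap parts
Front part s[0:1] = 'q'
Back part s[1:] = 'yqxme'
Rotated = back + front = 'yqxme' + 'q'
Result: yqxmeq


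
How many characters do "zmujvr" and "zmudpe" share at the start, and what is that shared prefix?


String 1: 'zmujvr'
String 2: 'zmudpe'
Compare position by position:
pos 0: 'z' vs 'z' match
pos 1: 'm' vs 'm' match
pos 2: 'u' vs 'u' match
pos 3: 'j' vs 'd' differ -> stop
Longest common prefix: "zmu" (length 3)


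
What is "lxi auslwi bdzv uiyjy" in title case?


Input string: 'lxi auslwi bdzv uiyjy'
Operation: capitalize first letter of each word
Word transformations: 'lxi'->'Lxi', 'auslwi'->'Auslwi', 'bdzv'->'Bdzv', 'uiyjy'->'Uiyjy'
Result: Lxi Auslwi Bdzv Uiyjy


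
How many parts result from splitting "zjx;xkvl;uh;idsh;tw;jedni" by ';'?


Input string: 'zjx;xkvl;uh;idsh;tw;jedni'
Delimiter: ';'
Split result: 'zjx', 'xkvl', 'uh', 'idsh', 'tw', 'jedni'
Number of parts: 6


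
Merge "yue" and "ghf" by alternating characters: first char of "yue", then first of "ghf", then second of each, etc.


String 1: 'yue'
String 2: 'ghf'
Operation: alternate characters
Pairs: 'y'+'g', 'u'+'h', 'e'+'f'
Result: yguhef


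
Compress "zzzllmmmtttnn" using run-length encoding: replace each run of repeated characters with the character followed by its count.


Input: 'zzzllmmmtttnn'
Operation: identify consecutive runs
Runs: 'zzz' -> z3, 'll' -> l2, 'mmm' -> m3, 'ttt' -> t3, 'nn' -> n2
Encoded: z3l2m3t3n2


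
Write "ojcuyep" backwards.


Input string: 'ojcuyep'
Operation: reverse character order
Original order: 'o' -> 'j' -> 'c' -> 'u' -> 'y' -> 'e' -> 'p'
Reversed order: 'p' -> 'e' -> 'y' -> 'u' -> 'c' -> 'j' -> 'o'
Result: peyucjo


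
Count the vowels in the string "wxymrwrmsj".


Input string: 'wxymrwrmsj'
Operation: count vowels (a, e, i, o, u)
Scan: s[0]='w', s[1]='x', s[2]='y', s[3]='m', s[4]='r', s[5]='w', s[6]='r', s[7]='m', s[8]='s', s[9]='j'
Vowels found: 0
Result: 0


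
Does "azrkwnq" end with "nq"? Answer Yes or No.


Input string: 'azrkwnq'
Suffix to check: 'nq'
Last 2 characters of input: 'nq'
Match: True
Result: Yes


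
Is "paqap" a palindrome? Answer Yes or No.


Input string: 'paqap'
Reversed: 'paqap'
Compare pairs: s[0]='p' vs s[4]='p' (match), s[1]='a' vs s[3]='a' (match)
Palindrome: Yes


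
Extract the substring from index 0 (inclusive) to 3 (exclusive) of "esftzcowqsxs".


Input string: 'esftzcowqsxs'
Operation: slice [0:3]
Extract characters: s[0]='e', s[1]='s', s[2]='f'
Result: esf


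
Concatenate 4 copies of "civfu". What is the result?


Input string: 'civfu'
Operation: repeat 4 times
Concatenation: 'civfu' + 'civfu' + 'civfu' + 'civfu'
Result: civfucivfucivfucivfu


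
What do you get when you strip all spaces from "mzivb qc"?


Input string: 'mzivb qc'
Operation: remove all spaces
Words: 'mzivb', 'qc'
Join without spaces: mzivbqc


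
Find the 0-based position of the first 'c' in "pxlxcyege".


Input string: 'pxlxcyege'
Target: 'c'
Scanning left to right: s[0]='p', s[1]='x', s[2]='l', s[3]='x', s[4]='c'
First match at index: 4


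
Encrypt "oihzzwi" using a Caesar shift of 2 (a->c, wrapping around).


Input: 'oihzzwi', shift = 2
Operation: for each letter, (position + 2) mod 26
Mapping: 'o'(14+2=16)->'q', 'i'(8+2=10)->'k', 'h'(7+2=9)->'j', 'z'(25+2=27, 27 mod 26=1)->'b', 'z'(25+2=27, 27 mod 26=1)->'b', 'w'(22+2=24)->'y', 'i'(8+2=10)->'k'
Result: qkjbbyk


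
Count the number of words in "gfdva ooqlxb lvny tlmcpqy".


Input string: 'gfdva ooqlxb lvny tlmcpqy'
Operation: split by spaces
Words found: 'gfdva', 'ooqlxb', 'lvny', 'tlmcpqy'
Word count: 4


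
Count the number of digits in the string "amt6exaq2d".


Input string: 'amt6exaq2d'
Operation: count digit characters (0-9)
Scan: 'a', 'm', 't', '6'(digit), 'e', 'x', 'a', 'q', '2'(digit), 'd'
Digits found: 2
Result: 2


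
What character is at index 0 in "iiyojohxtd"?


Input string: 'iiyojohxtd'
Operation: get character at index 0
Index mapping: s[0]='i'
Result: 'i'


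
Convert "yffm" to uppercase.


Input string: 'yffm'
Operation: convert each letter to uppercase
Mapping: 'y'->'Y', 'f'->'F', 'f'->'F', 'm'->'M'
Result: YFFM


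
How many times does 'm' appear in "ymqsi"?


Input string: 'ymqsi'
Target character: 'm'
Scan each position: s[1]='m'
Matches found at indices: 1
Total: 1


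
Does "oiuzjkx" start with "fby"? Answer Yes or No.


Input string: 'oiuzjkx'
Prefix to check: 'fby'
First 3 characters of input: 'oiu'
Match: False
Result: No


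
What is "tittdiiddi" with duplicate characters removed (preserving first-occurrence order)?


Input: 'tittdiiddi'
Operation: keep first occurrence of each character
Scan: s[0]='t' new -> keep; s[1]='i' new -> keep; s[2]='t' seen -> skip; s[3]='t' seen -> skip; s[4]='d' new -> keep; s[5]='i' seen -> skip; s[6]='i' seen -> skip; s[7]='d' seen -> skip; s[8]='d' seen -> skip; s[9]='i' seen -> skip
Result: tid


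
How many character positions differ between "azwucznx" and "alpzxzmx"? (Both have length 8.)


String 1: 'azwucznx'
String 2: 'alpzxzmx'
Compare each position: pos 0: 'a'=='a', pos 1: 'z'!='l', pos 2: 'w'!='p', pos 3: 'u'!='z', pos 4: 'c'!='x', pos 5: 'z'=='z', pos 6: 'n'!='m', pos 7: 'x'=='x'
Differing positions: 5
Hamming distance: 5


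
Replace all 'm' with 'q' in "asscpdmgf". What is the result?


Input string: 'asscpdmgf'
Operation: replace 'm' with 'q'
Positions of 'm': 6
After replacement: asscpdqgf


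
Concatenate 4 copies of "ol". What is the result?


Input string: 'ol'
Operation: repeat 4 times
Concatenation: 'ol' + 'ol' + 'ol' + 'ol'
Result: olololol


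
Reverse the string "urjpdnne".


Input string: 'urjpdnne'
Operation: reverse character order
Original order: 'u' -> 'r' -> 'j' -> 'p' -> 'd' -> 'n' -> 'n' -> 'e'
Reversed order: 'e' -> 'n' -> 'n' -> 'd' -> 'p' -> 'j' -> 'r' -> 'u'
Result: enndpjru


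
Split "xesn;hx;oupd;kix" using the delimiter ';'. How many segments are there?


Input string: 'xesn;hx;oupd;kix'
Delimiter: ';'
Split result: 'xesn', 'hx', 'oupd', 'kix'
Number of parts: 4


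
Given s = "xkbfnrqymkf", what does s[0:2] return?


Input string: 'xkbfnrqymkf'
Operation: slice [0:2]
Extract characters: s[0]='x', s[1]='k'
Result: xk


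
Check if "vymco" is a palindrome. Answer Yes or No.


Input string: 'vymco'
Reversed: 'ocmyv'
Compare pairs: s[0]='v' vs s[4]='o' (mismatch), s[1]='y' vs s[3]='c' (mismatch)
Palindrome: No


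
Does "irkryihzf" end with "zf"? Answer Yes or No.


Input string: 'irkryihzf'
Suffix to check: 'zf'
Last 2 characters of input: 'zf'
Match: True
Result: Yes


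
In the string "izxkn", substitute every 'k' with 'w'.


Input string: 'izxkn'
Operation: replace 'k' with 'w'
Positions of 'k': 3
After replacement: izxwn


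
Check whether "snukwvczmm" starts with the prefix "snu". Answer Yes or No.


Input string: 'snukwvczmm'
Prefix to check: 'snu'
First 3 characters of input: 'snu'
Match: True
Result: Yes


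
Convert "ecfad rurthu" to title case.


Input string: 'ecfad rurthu'
Operation: capitalize first letter of each word
Word transformations: 'ecfad'->'Ecfad', 'rurthu'->'Rurthu'
Result: Ecfad Rurthu


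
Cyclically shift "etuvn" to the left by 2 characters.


Input: 'etuvn', shift = 2
Operation: split at index 2 and swap parts
Front part s[0:2] = 'et'
Back part s[2:] = 'uvn'
Rotated = back + front = 'uvn' + 'et'
Result: uvnet


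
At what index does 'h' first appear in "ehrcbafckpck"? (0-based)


Input string: 'ehrcbafckpck'
Target: 'h'
Scanning left to right: s[0]='e', s[1]='h'
First match at index: 1


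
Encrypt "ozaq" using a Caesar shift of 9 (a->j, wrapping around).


Input: 'ozaq', shift = 9
Operation: for each letter, (position + 9) mod 26
Mapping: 'o'(14+9=23)->'x', 'z'(25+9=34, 34 mod 26=8)->'i', 'a'(0+9=9)->'j', 'q'(16+9=25)->'z'
Result: xijz


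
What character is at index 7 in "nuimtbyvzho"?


Input string: 'nuimtbyvzho'
Operation: get character at index 7
Index mapping: s[0]='n', s[1]='u', s[2]='i', s[3]='m', s[4]='t', s[5]='b', s[6]='y', s[7]='v'
Result: 'v'


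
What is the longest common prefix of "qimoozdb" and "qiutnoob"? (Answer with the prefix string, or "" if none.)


String 1: 'qimoozdb'
String 2: 'qiutnoob'
Compare position by position:
pos 0: 'q' vs 'q' match
pos 1: 'i' vs 'i' match
pos 2: 'm' vs 'u' differ -> stop
Longest common prefix: "qi" (length 2)


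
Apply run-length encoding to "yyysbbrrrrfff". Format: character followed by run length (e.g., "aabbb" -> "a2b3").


Input: 'yyysbbrrrrfff'
Operation: identify consecutive runs
Runs: 'yyy' -> y3, 's' -> s1, 'bb' -> b2, 'rrrr' -> r4, 'fff' -> f3
Encoded: y3s1b2r4f3


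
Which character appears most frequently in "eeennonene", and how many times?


Input: 'eeennonene'
Operation: tally each character
Counts: 'e':5, 'n':4, 'o':1
Maximum: 'e' appears 5 times


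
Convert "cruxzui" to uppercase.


Input string: 'cruxzui'
Operation: convert each letter to uppercase
Mapping: 'c'->'C', 'r'->'R', 'u'->'U', 'x'->'X', 'z'->'Z', 'u'->'U', 'i'->'I'
Result: CRUXZUI


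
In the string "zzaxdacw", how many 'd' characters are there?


Input string: 'zzaxdacw'
Target character: 'd'
Scan each position: s[4]='d'
Matches found at indices: 4
Total: 1


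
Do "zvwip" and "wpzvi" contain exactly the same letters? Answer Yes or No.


String 1: 'zvwip' -> sorted: 'ipvwz'
String 2: 'wpzvi' -> sorted: 'ipvwz'
Compare sorted forms: 'ipvwz' == 'ipvwz'
Anagram: Yes


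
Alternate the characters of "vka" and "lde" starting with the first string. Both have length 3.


String 1: 'vka'
String 2: 'lde'
Operation: alternate characters
Pairs: 'v'+'l', 'k'+'d', 'a'+'e'
Result: vlkdae


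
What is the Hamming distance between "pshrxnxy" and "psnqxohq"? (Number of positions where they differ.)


String 1: 'pshrxnxy'
String 2: 'psnqxohq'
Compare each position: pos 0: 'p'=='p', pos 1: 's'=='s', pos 2: 'h'!='n', pos 3: 'r'!='q', pos 4: 'x'=='x', pos 5: 'n'!='o', pos 6: 'x'!='h', pos 7: 'y'!='q'
Differing positions: 5
Hamming distance: 5


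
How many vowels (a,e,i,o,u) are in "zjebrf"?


Input string: 'zjebrf'
Operation: count vowels (a, e, i, o, u)
Scan: s[0]='z', s[1]='j', s[2]='e' (vowel), s[3]='b', s[4]='r', s[5]='f'
Vowels found: 1
Result: 1


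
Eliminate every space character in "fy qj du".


Input string: 'fy qj du'
Operation: remove all spaces
Words: 'fy', 'qj', 'du'
Join without spaces: fyqjdu


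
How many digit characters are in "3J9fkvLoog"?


Input string: '3J9fkvLoog'
Operation: count digit characters (0-9)
Scan: '3'(digit), 'J', '9'(digit), 'f', 'k', 'v', 'L', 'o', 'o', 'g'
Digits found: 2
Result: 2


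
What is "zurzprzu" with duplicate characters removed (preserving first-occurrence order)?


Input: 'zurzprzu'
Operation: keep first occurrence of each character
Scan: s[0]='z' new -> keep; s[1]='u' new -> keep; s[2]='r' new -> keep; s[3]='z' seen -> skip; s[4]='p' new -> keep; s[5]='r' seen -> skip; s[6]='z' seen -> skip; s[7]='u' seen -> skip
Result: zurp


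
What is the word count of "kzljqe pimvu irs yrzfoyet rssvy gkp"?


Input string: 'kzljqe pimvu irs yrzfoyet rssvy gkp'
Operation: split by spaces
Words found: 'kzljqe', 'pimvu', 'irs', 'yrzfoyet', 'rssvy', 'gkp'
Word count: 6


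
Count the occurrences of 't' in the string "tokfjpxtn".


Input string: 'tokfjpxtn'
Target character: 't'
Scan each position: s[0]='t', s[7]='t'
Matches found at indices: 0, 7
Total: 2


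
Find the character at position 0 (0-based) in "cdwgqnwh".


Input string: 'cdwgqnwh'
Operation: get character at index 0
Index mapping: s[0]='c'
Result: 'c'


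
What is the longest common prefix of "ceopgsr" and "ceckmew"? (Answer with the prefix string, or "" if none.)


String 1: 'ceopgsr'
String 2: 'ceckmew'
Compare position by position:
pos 0: 'c' vs 'c' match
pos 1: 'e' vs 'e' match
pos 2: 'o' vs 'c' differ -> stop
Longest common prefix: "ce" (length 2)


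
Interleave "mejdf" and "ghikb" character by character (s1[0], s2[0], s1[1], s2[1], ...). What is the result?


String 1: 'mejdf'
String 2: 'ghikb'
Operation: alternate characters
Pairs: 'm'+'g', 'e'+'h', 'j'+'i', 'd'+'k', 'f'+'b'
Result: mgehjidkfb


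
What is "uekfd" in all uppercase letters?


Input string: 'uekfd'
Operation: convert each letter to uppercase
Mapping: 'u'->'U', 'e'->'E', 'k'->'K', 'f'->'F', 'd'->'D'
Result: UEKFD


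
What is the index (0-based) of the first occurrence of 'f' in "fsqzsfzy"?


Input string: 'fsqzsfzy'
Target: 'f'
Scanning left to right: s[0]='f'
First match at index: 0


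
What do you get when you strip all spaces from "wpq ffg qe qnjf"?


Input string: 'wpq ffg qe qnjf'
Operation: remove all spaces
Words: 'wpq', 'ffg', 'qe', 'qnjf'
Join without spaces: wpqffgqeqnjf


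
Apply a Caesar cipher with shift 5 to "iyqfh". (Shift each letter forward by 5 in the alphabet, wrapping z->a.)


Input: 'iyqfh', shift = 5
Operation: for each letter, (position + 5) mod 26
Mapping: 'i'(8+5=13)->'n', 'y'(24+5=29, 29 mod 26=3)->'d', 'q'(16+5=21)->'v', 'f'(5+5=10)->'k', 'h'(7+5=12)->'m'
Result: ndvkm


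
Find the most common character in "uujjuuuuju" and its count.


Input: 'uujjuuuuju'
Operation: tally each character
Counts: 'j':3, 'u':7
Maximum: 'u' appears 7 times


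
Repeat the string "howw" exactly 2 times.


Input string: 'howw'
Operation: repeat 2 times
Concatenation: 'howw' + 'howw'
Result: howwhoww


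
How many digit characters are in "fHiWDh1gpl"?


Input string: 'fHiWDh1gpl'
Operation: count digit characters (0-9)
Scan: 'f', 'H', 'i', 'W', 'D', 'h', '1'(digit), 'g', 'p', 'l'
Digits found: 1
Result: 1


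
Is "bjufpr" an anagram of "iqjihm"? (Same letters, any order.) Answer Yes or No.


String 1: 'iqjihm' -> sorted: 'hiijmq'
String 2: 'bjufpr' -> sorted: 'bfjpru'
Compare sorted forms: 'hiijmq' != 'bfjpru'
Anagram: No


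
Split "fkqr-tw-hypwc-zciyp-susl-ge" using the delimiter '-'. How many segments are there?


Input string: 'fkqr-tw-hypwc-zciyp-susl-ge'
Delimiter: '-'
Split result: 'fkqr', 'tw', 'hypwc', 'zciyp', 'susl', 'ge'
Number of parts: 6


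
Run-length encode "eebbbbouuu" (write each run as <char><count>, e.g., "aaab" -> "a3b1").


Input: 'eebbbbouuu'
Operation: identify consecutive runs
Runs: 'ee' -> e2, 'bbbb' -> b4, 'o' -> o1, 'uuu' -> u3
Encoded: e2b4o1u3


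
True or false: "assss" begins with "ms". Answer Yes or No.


Input string: 'assss'
Prefix to check: 'ms'
First 2 characters of input: 'as'
Match: False
Result: No


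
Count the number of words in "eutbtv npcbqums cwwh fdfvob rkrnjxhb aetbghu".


Input string: 'eutbtv npcbqums cwwh fdfvob rkrnjxhb aetbghu'
Operation: split by spaces
Words found: 'eutbtv', 'npcbqums', 'cwwh', 'fdfvob', 'rkrnjxhb', 'aetbghu'
Word count: 6


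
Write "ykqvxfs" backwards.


Input string: 'ykqvxfs'
Operation: reverse character order
Original order: 'y' -> 'k' -> 'q' -> 'v' -> 'x' -> 'f' -> 's'
Reversed order: 's' -> 'f' -> 'x' -> 'v' -> 'q' -> 'k' -> 'y'
Result: sfxvqky


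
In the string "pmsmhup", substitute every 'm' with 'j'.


Input string: 'pmsmhup'
Operation: replace 'm' with 'j'
Positions of 'm': 1, 3
After replacement: pjsjhup


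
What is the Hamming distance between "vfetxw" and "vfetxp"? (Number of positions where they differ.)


String 1: 'vfetxw'
String 2: 'vfetxp'
Compare each position: pos 0: 'v'=='v', pos 1: 'f'=='f', pos 2: 'e'=='e', pos 3: 't'=='t', pos 4: 'x'=='x', pos 5: 'w'!='p'
Differing positions: 1
Hamming distance: 1


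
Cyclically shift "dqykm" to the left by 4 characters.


Input: 'dqykm', shift = 4
Operation: split at index 4 and swap parts
Front part s[0:4] = 'dqyk'
Back part s[4:] = 'm'
Rotated = back + front = 'm' + 'dqyk'
Result: mdqyk


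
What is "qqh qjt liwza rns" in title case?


Input string: 'qqh qjt liwza rns'
Operation: capitalize first letter of each word
Word transformations: 'qqh'->'Qqh', 'qjt'->'Qjt', 'liwza'->'Liwza', 'rns'->'Rns'
Result: Qqh Qjt Liwza Rns


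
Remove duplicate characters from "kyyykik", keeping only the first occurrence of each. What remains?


Input: 'kyyykik'
Operation: keep first occurrence of each character
Scan: s[0]='k' new -> keep; s[1]='y' new -> keep; s[2]='y' seen -> skip; s[3]='y' seen -> skip; s[4]='k' seen -> skip; s[5]='i' new -> keep; s[6]='k' seen -> skip
Result: kyi


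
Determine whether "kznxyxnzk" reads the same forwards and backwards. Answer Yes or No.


Input string: 'kznxyxnzk'
Reversed: 'kznxyxnzk'
Compare pairs: s[0]='k' vs s[8]='k' (match), s[1]='z' vs s[7]='z' (match), s[2]='n' vs s[6]='n' (match), s[3]='x' vs s[5]='x' (match)
Palindrome: Yes


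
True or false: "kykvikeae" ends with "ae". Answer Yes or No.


Input string: 'kykvikeae'
Suffix to check: 'ae'
Last 2 characters of input: 'ae'
Match: True
Result: Yes


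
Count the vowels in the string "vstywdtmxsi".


Input string: 'vstywdtmxsi'
Operation: count vowels (a, e, i, o, u)
Scan: s[0]='v', s[1]='s', s[2]='t', s[3]='y', s[4]='w', s[5]='d', s[6]='t', s[7]='m', s[8]='x', s[9]='s', s[10]='i' (vowel)
Vowels found: 1
Result: 1


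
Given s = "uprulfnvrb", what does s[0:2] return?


Input string: 'uprulfnvrb'
Operation: slice [0:2]
Extract characters: s[0]='u', s[1]='p'
Result: up


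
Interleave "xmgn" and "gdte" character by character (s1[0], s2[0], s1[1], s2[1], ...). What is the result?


String 1: 'xmgn'
String 2: 'gdte'
Operation: alternate characters
Pairs: 'x'+'g', 'm'+'d', 'g'+'t', 'n'+'e'
Result: xgmdgtne


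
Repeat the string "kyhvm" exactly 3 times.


Input string: 'kyhvm'
Operation: repeat 3 times
Concatenation: 'kyhvm' + 'kyhvm' + 'kyhvm'
Result: kyhvmkyhvmkyhvm


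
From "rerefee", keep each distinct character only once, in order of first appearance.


Input: 'rerefee'
Operation: keep first occurrence of each character
Scan: s[0]='r' new -> keep; s[1]='e' new -> keep; s[2]='r' seen -> skip; s[3]='e' seen -> skip; s[4]='f' new -> keep; s[5]='e' seen -> skip; s[6]='e' seen -> skip
Result: ref


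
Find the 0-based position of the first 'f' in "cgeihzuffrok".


Input string: 'cgeihzuffrok'
Target: 'f'
Scanning left to right: s[0]='c', s[1]='g', s[2]='e', s[3]='i', s[4]='h', s[5]='z', s[6]='u', s[7]='f'
First match at index: 7


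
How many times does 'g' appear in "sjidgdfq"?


Input string: 'sjidgdfq'
Target character: 'g'
Scan each position: s[4]='g'
Matches found at indices: 4
Total: 1


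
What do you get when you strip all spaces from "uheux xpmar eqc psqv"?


Input string: 'uheux xpmar eqc psqv'
Operation: remove all spaces
Words: 'uheux', 'xpmar', 'eqc', 'psqv'
Join without spaces: uheuxxpmareqcpsqv


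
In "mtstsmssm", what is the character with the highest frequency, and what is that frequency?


Input: 'mtstsmssm'
Operation: tally each character
Counts: 'm':3, 's':4, 't':2
Maximum: 's' appears 4 times


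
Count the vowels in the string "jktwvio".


Input string: 'jktwvio'
Operation: count vowels (a, e, i, o, u)
Scan: s[0]='j', s[1]='k', s[2]='t', s[3]='w', s[4]='v', s[5]='i' (vowel), s[6]='o' (vowel)
Vowels found: 2
Result: 2


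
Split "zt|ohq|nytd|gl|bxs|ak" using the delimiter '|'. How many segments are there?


Input string: 'zt|ohq|nytd|gl|bxs|ak'
Delimiter: '|'
Split result: 'zt', 'ohq', 'nytd', 'gl', 'bxs', 'ak'
Number of parts: 6


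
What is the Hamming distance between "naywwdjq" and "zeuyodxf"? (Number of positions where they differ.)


String 1: 'naywwdjq'
String 2: 'zeuyodxf'
Compare each position: pos 0: 'n'!='z', pos 1: 'a'!='e', pos 2: 'y'!='u', pos 3: 'w'!='y', pos 4: 'w'!='o', pos 5: 'd'=='d', pos 6: 'j'!='x', pos 7: 'q'!='f'
Differing positions: 7
Hamming distance: 7


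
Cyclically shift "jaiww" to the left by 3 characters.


Input: 'jaiww', shift = 3
Operation: split at index 3 and swap parts
Front part s[0:3] = 'jai'
Back part s[3:] = 'ww'
Rotated = back + front = 'ww' + 'jai'
Result: wwjai


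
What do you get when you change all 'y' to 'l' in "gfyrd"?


Input string: 'gfyrd'
Operation: replace 'y' with 'l'
Positions of 'y': 2
After replacement: gflrd


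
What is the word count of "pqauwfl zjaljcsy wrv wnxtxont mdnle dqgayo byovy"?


Input string: 'pqauwfl zjaljcsy wrv wnxtxont mdnle dqgayo byovy'
Operation: split by spaces
Words found: 'pqauwfl', 'zjaljcsy', 'wrv', 'wnxtxont', 'mdnle', 'dqgayo', 'byovy'
Word count: 7


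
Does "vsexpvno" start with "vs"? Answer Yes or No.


Input string: 'vsexpvno'
Prefix to check: 'vs'
First 2 characters of input: 'vs'
Match: True
Result: Yes


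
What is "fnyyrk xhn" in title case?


Input string: 'fnyyrk xhn'
Operation: capitalize first letter of each word
Word transformations: 'fnyyrk'->'Fnyyrk', 'xhn'->'Xhn'
Result: Fnyyrk Xhn


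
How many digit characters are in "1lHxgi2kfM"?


Input string: '1lHxgi2kfM'
Operation: count digit characters (0-9)
Scan: '1'(digit), 'l', 'H', 'x', 'g', 'i', '2'(digit), 'k', 'f', 'M'
Digits found: 2
Result: 2


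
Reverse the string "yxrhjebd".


Input string: 'yxrhjebd'
Operation: reverse character order
Original order: 'y' -> 'x' -> 'r' -> 'h' -> 'j' -> 'e' -> 'b' -> 'd'
Reversed order: 'd' -> 'b' -> 'e' -> 'j' -> 'h' -> 'r' -> 'x' -> 'y'
Result: dbejhrxy


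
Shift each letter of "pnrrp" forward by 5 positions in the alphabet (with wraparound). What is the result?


Input: 'pnrrp', shift = 5
Operation: for each letter, (position + 5) mod 26
Mapping: 'p'(15+5=20)->'u', 'n'(13+5=18)->'s', 'r'(17+5=22)->'w', 'r'(17+5=22)->'w', 'p'(15+5=20)->'u'
Result: uswwu


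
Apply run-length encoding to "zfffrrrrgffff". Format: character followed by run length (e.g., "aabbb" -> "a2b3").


Input: 'zfffrrrrgffff'
Operation: identify consecutive runs
Runs: 'z' -> z1, 'fff' -> f3, 'rrrr' -> r4, 'g' -> g1, 'ffff' -> f4
Encoded: z1f3r4g1f4


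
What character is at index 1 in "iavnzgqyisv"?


Input string: 'iavnzgqyisv'
Operation: get character at index 1
Index mapping: s[0]='i', s[1]='a'
Result: 'a'


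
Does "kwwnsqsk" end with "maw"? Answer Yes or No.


Input string: 'kwwnsqsk'
Suffix to check: 'maw'
Last 3 characters of input: 'qsk'
Match: False
Result: No


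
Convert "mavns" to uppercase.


Input string: 'mavns'
Operation: convert each letter to uppercase
Mapping: 'm'->'M', 'a'->'A', 'v'->'V', 'n'->'N', 's'->'S'
Result: MAVNS


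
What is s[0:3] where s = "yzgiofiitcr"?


Input string: 'yzgiofiitcr'
Operation: slice [0:3]
Extract characters: s[0]='y', s[1]='z', s[2]='g'
Result: yzg


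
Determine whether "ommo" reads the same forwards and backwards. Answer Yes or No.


Input string: 'ommo'
Reversed: 'ommo'
Compare pairs: s[0]='o' vs s[3]='o' (match), s[1]='m' vs s[2]='m' (match)
Palindrome: Yes


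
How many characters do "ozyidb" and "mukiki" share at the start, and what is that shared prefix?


String 1: 'ozyidb'
String 2: 'mukiki'
Compare position by position:
pos 0: 'o' vs 'm' differ -> stop
Longest common prefix: "" (length 0)


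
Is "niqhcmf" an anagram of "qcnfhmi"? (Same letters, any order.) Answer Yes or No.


String 1: 'qcnfhmi' -> sorted: 'cfhimnq'
String 2: 'niqhcmf' -> sorted: 'cfhimnq'
Compare sorted forms: 'cfhimnq' == 'cfhimnq'
Anagram: Yes


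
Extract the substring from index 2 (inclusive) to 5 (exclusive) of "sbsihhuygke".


Input string: 'sbsihhuygke'
Operation: slice [2:5]
Extract characters: s[2]='s', s[3]='i', s[4]='h'
Result: sih


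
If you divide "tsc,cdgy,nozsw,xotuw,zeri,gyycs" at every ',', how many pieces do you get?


Input string: 'tsc,cdgy,nozsw,xotuw,zeri,gyycs'
Delimiter: ','
Split result: 'tsc', 'cdgy', 'nozsw', 'xotuw', 'zeri', 'gyycs'
Number of parts: 6


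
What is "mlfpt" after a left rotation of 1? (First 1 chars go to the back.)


Input: 'mlfpt', shift = 1
Operation: split at index 1 and swap parts
Front part s[0:1] = 'm'
Back part s[1:] = 'lfpt'
Rotated = back + front = 'lfpt' + 'm'
Result: lfptm


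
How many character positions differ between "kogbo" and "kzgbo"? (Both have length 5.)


String 1: 'kogbo'
String 2: 'kzgbo'
Compare each position: pos 0: 'k'=='k', pos 1: 'o'!='z', pos 2: 'g'=='g', pos 3: 'b'=='b', pos 4: 'o'=='o'
Differing positions: 1
Hamming distance: 1


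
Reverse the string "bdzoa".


Input string: 'bdzoa'
Operation: reverse character order
Original order: 'b' -> 'd' -> 'z' -> 'o' -> 'a'
Reversed order: 'a' -> 'o' -> 'z' -> 'd' -> 'b'
Result: aozdb


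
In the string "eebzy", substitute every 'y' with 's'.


Input string: 'eebzy'
Operation: replace 'y' with 's'
Positions of 'y': 4
After replacement: eebzs


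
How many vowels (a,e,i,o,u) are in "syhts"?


Input string: 'syhts'
Operation: count vowels (a, e, i, o, u)
Scan: s[0]='s', s[1]='y', s[2]='h', s[3]='t', s[4]='s'
Vowels found: 0
Result: 0


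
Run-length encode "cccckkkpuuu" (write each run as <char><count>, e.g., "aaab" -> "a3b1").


Input: 'cccckkkpuuu'
Operation: identify consecutive runs
Runs: 'cccc' -> c4, 'kkk' -> k3, 'p' -> p1, 'uuu' -> u3
Encoded: c4k3p1u3


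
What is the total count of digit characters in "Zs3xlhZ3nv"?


Input string: 'Zs3xlhZ3nv'
Operation: count digit characters (0-9)
Scan: 'Z', 's', '3'(digit), 'x', 'l', 'h', 'Z', '3'(digit), 'n', 'v'
Digits found: 2
Result: 2


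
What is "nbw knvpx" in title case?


Input string: 'nbw knvpx'
Operation: capitalize first letter of each word
Word transformations: 'nbw'->'Nbw', 'knvpx'->'Knvpx'
Result: Nbw Knvpx


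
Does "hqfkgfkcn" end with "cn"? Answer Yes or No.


Input string: 'hqfkgfkcn'
Suffix to check: 'cn'
Last 2 characters of input: 'cn'
Match: True
Result: Yes


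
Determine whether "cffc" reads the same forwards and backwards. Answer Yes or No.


Input string: 'cffc'
Reversed: 'cffc'
Compare pairs: s[0]='c' vs s[3]='c' (match), s[1]='f' vs s[2]='f' (match)
Palindrome: Yes


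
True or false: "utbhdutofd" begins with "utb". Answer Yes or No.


Input string: 'utbhdutofd'
Prefix to check: 'utb'
First 3 characters of input: 'utb'
Match: True
Result: Yes


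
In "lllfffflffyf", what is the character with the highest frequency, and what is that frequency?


Input: 'lllfffflffyf'
Operation: tally each character
Counts: 'f':7, 'l':4, 'y':1
Maximum: 'f' appears 7 times


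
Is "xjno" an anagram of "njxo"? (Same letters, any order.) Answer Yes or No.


String 1: 'njxo' -> sorted: 'jnox'
String 2: 'xjno' -> sorted: 'jnox'
Compare sorted forms: 'jnox' == 'jnox'
Anagram: Yes


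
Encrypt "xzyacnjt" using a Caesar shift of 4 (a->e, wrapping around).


Input: 'xzyacnjt', shift = 4
Operation: for each letter, (position + 4) mod 26
Mapping: 'x'(23+4=27, 27 mod 26=1)->'b', 'z'(25+4=29, 29 mod 26=3)->'d', 'y'(24+4=28, 28 mod 26=2)->'c', 'a'(0+4=4)->'e', 'c'(2+4=6)->'g', 'n'(13+4=17)->'r', 'j'(9+4=13)->'n', 't'(19+4=23)->'x'
Result: bdcegrnx


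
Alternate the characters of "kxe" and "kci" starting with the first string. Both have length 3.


String 1: 'kxe'
String 2: 'kci'
Operation: alternate characters
Pairs: 'k'+'k', 'x'+'c', 'e'+'i'
Result: kkxcei


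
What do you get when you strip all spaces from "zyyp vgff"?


Input string: 'zyyp vgff'
Operation: remove all spaces
Words: 'zyyp', 'vgff'
Join without spaces: zyypvgff


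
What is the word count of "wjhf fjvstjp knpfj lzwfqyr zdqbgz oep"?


Input string: 'wjhf fjvstjp knpfj lzwfqyr zdqbgz oep'
Operation: split by spaces
Words found: 'wjhf', 'fjvstjp', 'knpfj', 'lzwfqyr', 'zdqbgz', 'oep'
Word count: 6


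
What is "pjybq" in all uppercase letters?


Input string: 'pjybq'
Operation: convert each letter to uppercase
Mapping: 'p'->'P', 'j'->'J', 'y'->'Y', 'b'->'B', 'q'->'Q'
Result: PJYBQ


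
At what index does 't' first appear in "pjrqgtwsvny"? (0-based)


Input string: 'pjrqgtwsvny'
Target: 't'
Scanning left to right: s[0]='p', s[1]='j', s[2]='r', s[3]='q', s[4]='g', s[5]='t'
First match at index: 5


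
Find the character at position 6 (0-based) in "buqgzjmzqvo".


Input string: 'buqgzjmzqvo'
Operation: get character at index 6
Index mapping: s[0]='b', s[1]='u', s[2]='q', s[3]='g', s[4]='z', s[5]='j', s[6]='m'
Result: 'm'


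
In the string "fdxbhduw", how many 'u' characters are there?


Input string: 'fdxbhduw'
Target character: 'u'
Scan each position: s[6]='u'
Matches found at indices: 6
Total: 1


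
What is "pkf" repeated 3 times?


Input string: 'pkf'
Operation: repeat 3 times
Concatenation: 'pkf' + 'pkf' + 'pkf'
Result: pkfpkfpkf


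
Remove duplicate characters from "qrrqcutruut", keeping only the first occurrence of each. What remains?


Input: 'qrrqcutruut'
Operation: keep first occurrence of each character
Scan: s[0]='q' new -> keep; s[1]='r' new -> keep; s[2]='r' seen -> skip; s[3]='q' seen -> skip; s[4]='c' new -> keep; s[5]='u' new -> keep; s[6]='t' new -> keep; s[7]='r' seen -> skip; s[8]='u' seen -> skip; s[9]='u' seen -> skip; s[10]='t' seen -> skip
Result: qrcut


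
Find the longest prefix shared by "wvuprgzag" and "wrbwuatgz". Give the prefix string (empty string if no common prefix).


String 1: 'wvuprgzag'
String 2: 'wrbwuatgz'
Compare position by position:
pos 0: 'w' vs 'w' match
pos 1: 'v' vs 'r' differ -> stop
Longest common prefix: "w" (length 1)


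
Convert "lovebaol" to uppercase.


Input string: 'lovebaol'
Operation: convert each letter to uppercase
Mapping: 'l'->'L', 'o'->'O', 'v'->'V', 'e'->'E', 'b'->'B', 'a'->'A', 'o'->'O', 'l'->'L'
Result: LOVEBAOL


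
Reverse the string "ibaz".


Input string: 'ibaz'
Operation: reverse character order
Original order: 'i' -> 'b' -> 'a' -> 'z'
Reversed order: 'z' -> 'a' -> 'b' -> 'i'
Result: zabi


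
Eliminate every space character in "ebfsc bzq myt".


Input string: 'ebfsc bzq myt'
Operation: remove all spaces
Words: 'ebfsc', 'bzq', 'myt'
Join without spaces: ebfscbzqmyt


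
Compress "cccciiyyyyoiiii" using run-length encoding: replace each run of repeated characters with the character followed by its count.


Input: 'cccciiyyyyoiiii'
Operation: identify consecutive runs
Runs: 'cccc' -> c4, 'ii' -> i2, 'yyyy' -> y4, 'o' -> o1, 'iiii' -> i4
Encoded: c4i2y4o1i4


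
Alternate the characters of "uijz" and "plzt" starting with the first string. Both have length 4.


String 1: 'uijz'
String 2: 'plzt'
Operation: alternate characters
Pairs: 'u'+'p', 'i'+'l', 'j'+'z', 'z'+'t'
Result: upiljzzt


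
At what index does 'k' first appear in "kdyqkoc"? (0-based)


Input string: 'kdyqkoc'
Target: 'k'
Scanning left to right: s[0]='k'
First match at index: 0


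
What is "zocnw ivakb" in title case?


Input string: 'zocnw ivakb'
Operation: capitalize first letter of each word
Word transformations: 'zocnw'->'Zocnw', 'ivakb'->'Ivakb'
Result: Zocnw Ivakb


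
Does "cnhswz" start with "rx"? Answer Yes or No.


Input string: 'cnhswz'
Prefix to check: 'rx'
First 2 characters of input: 'cn'
Match: False
Result: No


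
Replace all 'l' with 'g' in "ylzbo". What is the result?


Input string: 'ylzbo'
Operation: replace 'l' with 'g'
Positions of 'l': 1
After replacement: ygzbo


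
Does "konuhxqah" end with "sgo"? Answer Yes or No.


Input string: 'konuhxqah'
Suffix to check: 'sgo'
Last 3 characters of input: 'qah'
Match: False
Result: No


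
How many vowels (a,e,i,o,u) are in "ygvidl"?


Input string: 'ygvidl'
Operation: count vowels (a, e, i, o, u)
Scan: s[0]='y', s[1]='g', s[2]='v', s[3]='i' (vowel), s[4]='d', s[5]='l'
Vowels found: 1
Result: 1


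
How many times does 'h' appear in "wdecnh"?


Input string: 'wdecnh'
Target character: 'h'
Scan each position: s[5]='h'
Matches found at indices: 5
Total: 1


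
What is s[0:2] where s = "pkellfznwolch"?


Input string: 'pkellfznwolch'
Operation: slice [0:2]
Extract characters: s[0]='p', s[1]='k'
Result: pk


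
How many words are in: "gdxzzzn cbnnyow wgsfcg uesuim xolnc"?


Input string: 'gdxzzzn cbnnyow wgsfcg uesuim xolnc'
Operation: split by spaces
Words found: 'gdxzzzn', 'cbnnyow', 'wgsfcg', 'uesuim', 'xolnc'
Word count: 5


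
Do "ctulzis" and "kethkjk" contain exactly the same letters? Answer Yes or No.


String 1: 'ctulzis' -> sorted: 'cilstuz'
String 2: 'kethkjk' -> sorted: 'ehjkkkt'
Compare sorted forms: 'cilstuz' != 'ehjkkkt'
Anagram: No


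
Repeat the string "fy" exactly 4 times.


Input string: 'fy'
Operation: repeat 4 times
Concatenation: 'fy' + 'fy' + 'fy' + 'fy'
Result: fyfyfyfy


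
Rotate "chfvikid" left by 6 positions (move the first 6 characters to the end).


Input: 'chfvikid', shift = 6
Operation: split at index 6 and swap parts
Front part s[0:6] = 'chfvik'
Back part s[6:] = 'id'
Rotated = back + front = 'id' + 'chfvik'
Result: idchfvik
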